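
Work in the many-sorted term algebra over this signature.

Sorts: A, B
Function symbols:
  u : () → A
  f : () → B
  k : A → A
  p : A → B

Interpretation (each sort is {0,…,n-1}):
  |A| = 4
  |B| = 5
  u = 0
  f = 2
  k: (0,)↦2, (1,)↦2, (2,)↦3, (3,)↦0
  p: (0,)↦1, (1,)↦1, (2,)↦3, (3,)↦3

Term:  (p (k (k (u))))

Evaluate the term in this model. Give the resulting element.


  u = 0
  (k (u)) = k(0,) = 2
  (k (k (u))) = k(2,) = 3
  (p (k (k (u)))) = p(3,) = 3

value = 3


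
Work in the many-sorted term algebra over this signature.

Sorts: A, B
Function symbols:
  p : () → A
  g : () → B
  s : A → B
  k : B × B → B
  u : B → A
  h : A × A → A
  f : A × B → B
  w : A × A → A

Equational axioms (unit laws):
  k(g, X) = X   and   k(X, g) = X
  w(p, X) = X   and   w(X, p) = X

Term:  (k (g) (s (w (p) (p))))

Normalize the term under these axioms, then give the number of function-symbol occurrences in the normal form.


size = 2

1. (k (g) (s (w (p) (p))))  →  (s (w (p) (p)))
2. (s (w (p) (p)))  →  (s (p))
normal form: (s (p))


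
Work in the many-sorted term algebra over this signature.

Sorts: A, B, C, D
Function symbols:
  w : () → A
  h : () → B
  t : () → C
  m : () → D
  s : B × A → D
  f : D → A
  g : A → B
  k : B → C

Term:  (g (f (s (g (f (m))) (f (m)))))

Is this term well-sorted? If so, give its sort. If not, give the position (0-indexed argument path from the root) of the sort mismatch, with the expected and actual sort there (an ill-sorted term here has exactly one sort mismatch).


well-sorted; sort = B

          (m) : D
        (f (m)) : A
      (g (f (m))) : B
        (m) : D
      (f (m)) : A
    (s (g (f (m))) (f (m))) : D
  (f (s (g (f (m))) (f (m)))) : A
(g (f (s (g (f (m))) (f (m))))) : B


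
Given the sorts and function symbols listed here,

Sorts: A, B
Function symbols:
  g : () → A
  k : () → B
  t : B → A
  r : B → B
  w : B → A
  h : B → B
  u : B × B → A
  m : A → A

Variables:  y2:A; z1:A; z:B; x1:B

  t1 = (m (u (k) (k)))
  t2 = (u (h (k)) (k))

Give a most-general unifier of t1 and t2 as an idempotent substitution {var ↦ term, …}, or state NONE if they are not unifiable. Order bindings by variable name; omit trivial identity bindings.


NONE (not unifiable)

head clash or occurs-check failure — not unifiable


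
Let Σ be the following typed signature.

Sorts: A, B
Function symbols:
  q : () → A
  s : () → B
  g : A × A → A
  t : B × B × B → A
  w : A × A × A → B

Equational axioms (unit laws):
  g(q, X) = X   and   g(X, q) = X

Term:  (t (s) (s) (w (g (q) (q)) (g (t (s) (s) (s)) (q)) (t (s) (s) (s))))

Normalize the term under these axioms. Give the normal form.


1. (t (s) (s) (w (g (q) (q)) (g (t (s) (s) (s)) (q)) (t (s) (s) (s))))  →  (t (s) (s) (w (q) (g (t (s) (s) (s)) (q)) (t (s) (s) (s))))
2. (t (s) (s) (w (q) (g (t (s) (s) (s)) (q)) (t (s) (s) (s))))  →  (t (s) (s) (w (q) (t (s) (s) (s)) (t (s) (s) (s))))

normal form = (t (s) (s) (w (q) (t (s) (s) (s)) (t (s) (s) (s))))


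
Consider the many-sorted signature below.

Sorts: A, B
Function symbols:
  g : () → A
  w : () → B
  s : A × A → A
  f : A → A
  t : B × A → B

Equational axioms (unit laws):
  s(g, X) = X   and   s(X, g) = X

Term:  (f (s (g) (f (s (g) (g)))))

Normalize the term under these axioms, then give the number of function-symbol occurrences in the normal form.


1. (f (s (g) (f (s (g) (g)))))  →  (f (f (s (g) (g))))
2. (f (f (s (g) (g))))  →  (f (f (g)))
normal form: (f (f (g)))

size = 3


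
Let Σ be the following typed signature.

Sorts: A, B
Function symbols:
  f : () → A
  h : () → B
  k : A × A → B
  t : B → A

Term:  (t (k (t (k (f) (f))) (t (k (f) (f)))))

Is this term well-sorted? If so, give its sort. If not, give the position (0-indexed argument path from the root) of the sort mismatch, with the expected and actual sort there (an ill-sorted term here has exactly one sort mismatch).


        (f) : A
        (f) : A
      (k (f) (f)) : B
    (t (k (f) (f))) : A
        (f) : A
        (f) : A
      (k (f) (f)) : B
    (t (k (f) (f))) : A
  (k (t (k (f) (f))) (t (k (f) (f)))) : B
(t (k (t (k (f) (f))) (t (k (f) (f))))) : A

well-sorted; sort = A


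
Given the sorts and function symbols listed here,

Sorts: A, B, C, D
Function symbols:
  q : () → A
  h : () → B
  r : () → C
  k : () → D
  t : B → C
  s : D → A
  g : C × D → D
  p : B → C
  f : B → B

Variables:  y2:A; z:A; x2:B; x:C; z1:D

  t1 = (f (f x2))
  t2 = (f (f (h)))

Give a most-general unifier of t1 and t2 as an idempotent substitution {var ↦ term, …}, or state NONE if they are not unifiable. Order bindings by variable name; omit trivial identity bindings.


{x2 ↦ (h)}


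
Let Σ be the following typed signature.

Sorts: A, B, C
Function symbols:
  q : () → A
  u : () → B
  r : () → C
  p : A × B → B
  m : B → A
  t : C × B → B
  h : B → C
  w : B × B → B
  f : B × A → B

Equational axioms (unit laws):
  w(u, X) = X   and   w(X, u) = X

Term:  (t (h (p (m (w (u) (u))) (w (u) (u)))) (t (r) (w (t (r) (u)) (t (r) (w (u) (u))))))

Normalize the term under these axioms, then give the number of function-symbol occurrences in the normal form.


size = 15

1. (t (h (p (m (w (u) (u))) (w (u) (u)))) (t (r) (w (t (r) (u)) (t (r) (w (u) (u))))))  →  (t (h (p (m (u)) (w (u) (u)))) (t (r) (w (t (r) (u)) (t (r) (w (u) (u))))))
2. (t (h (p (m (u)) (w (u) (u)))) (t (r) (w (t (r) (u)) (t (r) (w (u) (u))))))  →  (t (h (p (m (u)) (u))) (t (r) (w (t (r) (u)) (t (r) (w (u) (u))))))
3. (t (h (p (m (u)) (u))) (t (r) (w (t (r) (u)) (t (r) (w (u) (u))))))  →  (t (h (p (m (u)) (u))) (t (r) (w (t (r) (u)) (t (r) (u)))))
normal form: (t (h (p (m (u)) (u))) (t (r) (w (t (r) (u)) (t (r) (u)))))


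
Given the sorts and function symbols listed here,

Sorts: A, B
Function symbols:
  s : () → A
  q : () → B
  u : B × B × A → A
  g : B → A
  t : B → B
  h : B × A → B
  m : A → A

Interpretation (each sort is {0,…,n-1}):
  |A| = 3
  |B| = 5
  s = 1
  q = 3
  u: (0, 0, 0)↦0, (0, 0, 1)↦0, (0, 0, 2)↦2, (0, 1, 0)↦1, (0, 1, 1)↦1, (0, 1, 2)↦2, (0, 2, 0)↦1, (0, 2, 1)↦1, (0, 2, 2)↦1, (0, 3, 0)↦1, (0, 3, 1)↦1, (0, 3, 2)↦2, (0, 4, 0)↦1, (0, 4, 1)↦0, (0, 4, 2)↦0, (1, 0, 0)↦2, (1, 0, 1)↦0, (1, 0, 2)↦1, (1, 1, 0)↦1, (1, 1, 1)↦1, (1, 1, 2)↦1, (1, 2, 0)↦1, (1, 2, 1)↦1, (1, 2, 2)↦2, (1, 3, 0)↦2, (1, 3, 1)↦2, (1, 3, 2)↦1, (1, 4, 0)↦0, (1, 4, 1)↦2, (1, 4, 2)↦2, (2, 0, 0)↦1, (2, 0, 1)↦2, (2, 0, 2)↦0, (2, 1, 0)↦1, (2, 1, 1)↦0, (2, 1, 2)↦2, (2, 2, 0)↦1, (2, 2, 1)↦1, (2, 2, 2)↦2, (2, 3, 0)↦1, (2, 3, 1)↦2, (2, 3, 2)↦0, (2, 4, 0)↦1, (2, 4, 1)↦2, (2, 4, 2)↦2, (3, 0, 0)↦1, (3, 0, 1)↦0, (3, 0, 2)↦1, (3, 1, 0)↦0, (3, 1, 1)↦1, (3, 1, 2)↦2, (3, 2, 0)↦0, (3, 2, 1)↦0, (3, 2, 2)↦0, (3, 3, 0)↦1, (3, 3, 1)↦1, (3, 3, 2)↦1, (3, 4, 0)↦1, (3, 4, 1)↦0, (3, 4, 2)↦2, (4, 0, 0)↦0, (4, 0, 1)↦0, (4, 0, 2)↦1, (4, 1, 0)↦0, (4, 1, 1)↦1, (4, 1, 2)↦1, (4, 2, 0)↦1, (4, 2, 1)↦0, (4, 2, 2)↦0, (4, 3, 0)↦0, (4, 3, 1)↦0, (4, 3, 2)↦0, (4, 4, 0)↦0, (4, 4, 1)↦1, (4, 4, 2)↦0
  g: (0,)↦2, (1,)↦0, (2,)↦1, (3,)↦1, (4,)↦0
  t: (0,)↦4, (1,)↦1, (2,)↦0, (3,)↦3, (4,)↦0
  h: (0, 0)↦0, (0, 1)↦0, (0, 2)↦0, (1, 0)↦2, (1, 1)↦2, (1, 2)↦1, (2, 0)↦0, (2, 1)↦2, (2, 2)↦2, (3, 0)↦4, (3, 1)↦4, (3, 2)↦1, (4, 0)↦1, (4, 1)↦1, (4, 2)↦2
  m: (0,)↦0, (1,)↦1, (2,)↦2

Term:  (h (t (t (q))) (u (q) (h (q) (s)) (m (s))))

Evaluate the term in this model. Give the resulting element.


value = 4

  q = 3
  (t (q)) = t(3,) = 3
  (t (t (q))) = t(3,) = 3
  q = 3
  q = 3
  s = 1
  (h (q) (s)) = h(3, 1) = 4
  s = 1
  (m (s)) = m(1,) = 1
  (u (q) (h (q) (s)) (m (s))) = u(3, 4, 1) = 0
  (h (t (t (q))) (u (q) (h (q) (s)) (m (s)))) = h(3, 0) = 4


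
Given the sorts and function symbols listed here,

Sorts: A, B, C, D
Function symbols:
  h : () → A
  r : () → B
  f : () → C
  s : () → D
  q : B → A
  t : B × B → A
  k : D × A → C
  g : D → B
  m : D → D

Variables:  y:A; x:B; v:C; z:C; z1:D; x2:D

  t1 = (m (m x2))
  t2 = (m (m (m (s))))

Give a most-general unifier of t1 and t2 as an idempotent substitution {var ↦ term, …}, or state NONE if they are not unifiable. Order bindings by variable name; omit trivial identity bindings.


{x2 ↦ (m (s))}


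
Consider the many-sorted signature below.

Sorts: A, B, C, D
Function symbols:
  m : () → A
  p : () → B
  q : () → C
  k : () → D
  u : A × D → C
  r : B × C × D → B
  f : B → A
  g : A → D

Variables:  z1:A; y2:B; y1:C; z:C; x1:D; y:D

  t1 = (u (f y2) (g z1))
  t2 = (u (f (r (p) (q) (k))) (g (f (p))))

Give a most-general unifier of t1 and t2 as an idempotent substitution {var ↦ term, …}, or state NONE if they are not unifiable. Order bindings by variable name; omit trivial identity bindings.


{y2 ↦ (r (p) (q) (k)), z1 ↦ (f (p))}


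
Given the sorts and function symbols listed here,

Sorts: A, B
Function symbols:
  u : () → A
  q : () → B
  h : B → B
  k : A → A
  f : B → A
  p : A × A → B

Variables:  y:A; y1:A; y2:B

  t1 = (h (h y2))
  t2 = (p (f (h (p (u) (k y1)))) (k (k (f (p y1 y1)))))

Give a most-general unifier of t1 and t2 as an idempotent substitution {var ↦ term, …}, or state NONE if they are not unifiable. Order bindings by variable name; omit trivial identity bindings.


NONE (not unifiable)

head clash or occurs-check failure — not unifiable


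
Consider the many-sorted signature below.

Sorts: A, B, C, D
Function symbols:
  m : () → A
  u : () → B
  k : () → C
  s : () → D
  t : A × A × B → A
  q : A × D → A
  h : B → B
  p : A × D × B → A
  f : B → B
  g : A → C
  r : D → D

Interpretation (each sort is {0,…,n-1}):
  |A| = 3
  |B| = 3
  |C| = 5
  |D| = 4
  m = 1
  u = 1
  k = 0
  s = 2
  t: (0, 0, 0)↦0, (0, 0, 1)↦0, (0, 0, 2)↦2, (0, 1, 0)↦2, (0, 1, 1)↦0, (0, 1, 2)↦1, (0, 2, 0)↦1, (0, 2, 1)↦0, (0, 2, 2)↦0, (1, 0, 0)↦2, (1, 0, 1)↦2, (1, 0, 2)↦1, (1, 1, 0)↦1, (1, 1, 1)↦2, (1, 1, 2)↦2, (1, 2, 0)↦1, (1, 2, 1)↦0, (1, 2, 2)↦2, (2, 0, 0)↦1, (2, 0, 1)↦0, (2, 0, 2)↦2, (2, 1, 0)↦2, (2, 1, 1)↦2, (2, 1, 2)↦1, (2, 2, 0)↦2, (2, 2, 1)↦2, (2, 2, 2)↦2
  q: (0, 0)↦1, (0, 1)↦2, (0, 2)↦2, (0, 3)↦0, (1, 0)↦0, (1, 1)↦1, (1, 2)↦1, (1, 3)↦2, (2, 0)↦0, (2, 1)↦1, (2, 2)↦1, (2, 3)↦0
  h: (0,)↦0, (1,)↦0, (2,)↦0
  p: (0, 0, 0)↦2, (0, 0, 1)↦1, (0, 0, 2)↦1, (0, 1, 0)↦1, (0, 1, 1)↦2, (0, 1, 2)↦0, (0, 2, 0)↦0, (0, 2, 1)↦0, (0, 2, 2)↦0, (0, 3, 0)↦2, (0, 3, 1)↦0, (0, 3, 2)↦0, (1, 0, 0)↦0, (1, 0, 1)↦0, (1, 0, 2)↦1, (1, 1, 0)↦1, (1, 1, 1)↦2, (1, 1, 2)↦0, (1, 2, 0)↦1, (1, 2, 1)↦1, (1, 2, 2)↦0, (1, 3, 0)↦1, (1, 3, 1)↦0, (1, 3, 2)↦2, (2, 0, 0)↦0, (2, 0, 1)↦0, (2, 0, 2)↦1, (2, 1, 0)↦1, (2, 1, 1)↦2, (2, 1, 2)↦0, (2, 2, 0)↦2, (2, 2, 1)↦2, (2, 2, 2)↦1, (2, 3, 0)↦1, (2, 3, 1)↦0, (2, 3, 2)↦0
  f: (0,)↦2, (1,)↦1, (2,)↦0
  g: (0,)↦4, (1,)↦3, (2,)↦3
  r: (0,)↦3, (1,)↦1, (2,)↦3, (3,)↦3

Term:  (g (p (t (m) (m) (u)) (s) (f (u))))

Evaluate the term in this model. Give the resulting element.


value = 3

  m = 1
  m = 1
  u = 1
  (t (m) (m) (u)) = t(1, 1, 1) = 2
  s = 2
  u = 1
  (f (u)) = f(1,) = 1
  (p (t (m) (m) (u)) (s) (f (u))) = p(2, 2, 1) = 2
  (g (p (t (m) (m) (u)) (s) (f (u)))) = g(2,) = 3


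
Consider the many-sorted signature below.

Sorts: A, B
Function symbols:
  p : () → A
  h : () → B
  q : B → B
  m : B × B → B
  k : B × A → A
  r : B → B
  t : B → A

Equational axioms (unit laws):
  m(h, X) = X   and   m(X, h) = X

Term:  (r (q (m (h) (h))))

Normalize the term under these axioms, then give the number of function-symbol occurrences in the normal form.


size = 3

1. (r (q (m (h) (h))))  →  (r (q (h)))
normal form: (r (q (h)))


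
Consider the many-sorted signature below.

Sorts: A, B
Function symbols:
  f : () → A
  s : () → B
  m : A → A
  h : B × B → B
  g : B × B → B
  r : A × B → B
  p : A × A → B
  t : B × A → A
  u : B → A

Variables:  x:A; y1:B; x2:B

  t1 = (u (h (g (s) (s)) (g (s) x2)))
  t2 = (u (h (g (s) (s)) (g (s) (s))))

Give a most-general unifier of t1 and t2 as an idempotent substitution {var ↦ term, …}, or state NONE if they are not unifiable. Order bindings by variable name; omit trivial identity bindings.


{x2 ↦ (s)}


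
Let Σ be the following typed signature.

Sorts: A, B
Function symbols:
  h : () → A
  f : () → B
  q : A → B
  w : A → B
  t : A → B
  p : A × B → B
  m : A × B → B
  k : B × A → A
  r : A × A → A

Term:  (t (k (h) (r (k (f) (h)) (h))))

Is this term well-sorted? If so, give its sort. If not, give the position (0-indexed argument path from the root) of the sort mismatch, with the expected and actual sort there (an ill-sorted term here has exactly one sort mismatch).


    (h) : A
        (f) : B
        (h) : A
      (k (f) (h)) : A
      (h) : A
    (r (k (f) (h)) (h)) : A
  (k (h) (r (k (f) (h)) (h))) : ✗ arg 0 at [0, 0] has sort A, expected B

ill-sorted at position [0, 0]: expected B, got A


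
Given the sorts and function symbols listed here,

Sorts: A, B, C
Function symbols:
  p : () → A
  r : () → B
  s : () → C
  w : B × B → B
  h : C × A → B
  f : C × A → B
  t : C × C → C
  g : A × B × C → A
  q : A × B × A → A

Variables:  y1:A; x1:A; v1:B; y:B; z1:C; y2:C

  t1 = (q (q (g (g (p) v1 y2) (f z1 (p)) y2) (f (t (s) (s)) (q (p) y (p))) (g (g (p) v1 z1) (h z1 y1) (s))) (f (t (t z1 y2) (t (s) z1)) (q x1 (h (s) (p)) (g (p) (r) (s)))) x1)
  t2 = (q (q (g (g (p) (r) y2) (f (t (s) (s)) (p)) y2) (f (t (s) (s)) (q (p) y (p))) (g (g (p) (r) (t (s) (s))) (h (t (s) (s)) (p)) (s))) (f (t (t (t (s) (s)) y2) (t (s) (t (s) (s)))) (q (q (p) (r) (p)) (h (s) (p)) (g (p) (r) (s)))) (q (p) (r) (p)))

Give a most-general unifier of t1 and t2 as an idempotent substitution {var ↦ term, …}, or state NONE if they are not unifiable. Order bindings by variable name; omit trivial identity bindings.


{v1 ↦ (r), x1 ↦ (q (p) (r) (p)), y1 ↦ (p), z1 ↦ (t (s) (s))}


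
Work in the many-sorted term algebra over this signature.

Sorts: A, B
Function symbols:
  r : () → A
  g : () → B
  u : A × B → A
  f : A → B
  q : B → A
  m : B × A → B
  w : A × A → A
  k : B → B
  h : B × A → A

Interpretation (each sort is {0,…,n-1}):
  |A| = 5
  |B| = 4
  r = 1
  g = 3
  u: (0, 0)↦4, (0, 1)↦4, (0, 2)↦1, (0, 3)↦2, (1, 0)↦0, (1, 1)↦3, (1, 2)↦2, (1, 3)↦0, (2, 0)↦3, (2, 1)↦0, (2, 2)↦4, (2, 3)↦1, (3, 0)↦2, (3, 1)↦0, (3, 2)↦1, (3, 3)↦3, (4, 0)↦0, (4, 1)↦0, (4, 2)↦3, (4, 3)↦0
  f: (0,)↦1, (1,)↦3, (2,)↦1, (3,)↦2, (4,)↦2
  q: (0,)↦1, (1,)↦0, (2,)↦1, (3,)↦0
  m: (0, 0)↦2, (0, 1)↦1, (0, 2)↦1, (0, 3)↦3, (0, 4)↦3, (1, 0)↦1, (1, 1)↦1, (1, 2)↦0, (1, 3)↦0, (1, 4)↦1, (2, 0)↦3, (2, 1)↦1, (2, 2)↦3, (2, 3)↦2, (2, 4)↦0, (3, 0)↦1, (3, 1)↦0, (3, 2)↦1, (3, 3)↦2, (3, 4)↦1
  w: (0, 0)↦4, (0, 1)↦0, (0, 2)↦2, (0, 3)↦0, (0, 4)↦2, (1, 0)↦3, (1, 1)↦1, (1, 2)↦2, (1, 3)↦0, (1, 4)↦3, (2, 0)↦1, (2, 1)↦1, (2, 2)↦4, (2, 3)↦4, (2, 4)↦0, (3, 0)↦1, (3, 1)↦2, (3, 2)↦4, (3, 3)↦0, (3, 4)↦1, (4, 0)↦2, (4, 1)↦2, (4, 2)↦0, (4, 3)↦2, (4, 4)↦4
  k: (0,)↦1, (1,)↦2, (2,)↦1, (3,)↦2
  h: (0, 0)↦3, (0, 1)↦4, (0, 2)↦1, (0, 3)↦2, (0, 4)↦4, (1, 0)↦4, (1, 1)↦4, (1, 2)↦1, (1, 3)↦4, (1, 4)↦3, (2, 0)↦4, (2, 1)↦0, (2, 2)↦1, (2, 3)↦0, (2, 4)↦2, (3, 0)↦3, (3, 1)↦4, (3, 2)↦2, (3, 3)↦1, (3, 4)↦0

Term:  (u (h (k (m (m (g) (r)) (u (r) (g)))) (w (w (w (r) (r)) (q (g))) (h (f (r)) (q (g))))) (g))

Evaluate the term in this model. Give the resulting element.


value = 0

  g = 3
  r = 1
  (m (g) (r)) = m(3, 1) = 0
  r = 1
  g = 3
  (u (r) (g)) = u(1, 3) = 0
  (m (m (g) (r)) (u (r) (g))) = m(0, 0) = 2
  (k (m (m (g) (r)) (u (r) (g)))) = k(2,) = 1
  r = 1
  r = 1
  (w (r) (r)) = w(1, 1) = 1
  g = 3
  (q (g)) = q(3,) = 0
  (w (w (r) (r)) (q (g))) = w(1, 0) = 3
  r = 1
  (f (r)) = f(1,) = 3
  g = 3
  (q (g)) = q(3,) = 0
  (h (f (r)) (q (g))) = h(3, 0) = 3
  (w (w (w (r) (r)) (q (g))) (h (f (r)) (q (g)))) = w(3, 3) = 0
  (h (k (m (m (g) (r)) (u (r) (g)))) (w (w (w (r) (r)) (q (g))) (h (f (r)) (q (g))))) = h(1, 0) = 4
  g = 3
  (u (h (k (m (m (g) (r)) (u (r) (g)))) (w (w (w (r) (r)) (q (g))) (h (f (r)) (q (g))))) (g)) = u(4, 3) = 0


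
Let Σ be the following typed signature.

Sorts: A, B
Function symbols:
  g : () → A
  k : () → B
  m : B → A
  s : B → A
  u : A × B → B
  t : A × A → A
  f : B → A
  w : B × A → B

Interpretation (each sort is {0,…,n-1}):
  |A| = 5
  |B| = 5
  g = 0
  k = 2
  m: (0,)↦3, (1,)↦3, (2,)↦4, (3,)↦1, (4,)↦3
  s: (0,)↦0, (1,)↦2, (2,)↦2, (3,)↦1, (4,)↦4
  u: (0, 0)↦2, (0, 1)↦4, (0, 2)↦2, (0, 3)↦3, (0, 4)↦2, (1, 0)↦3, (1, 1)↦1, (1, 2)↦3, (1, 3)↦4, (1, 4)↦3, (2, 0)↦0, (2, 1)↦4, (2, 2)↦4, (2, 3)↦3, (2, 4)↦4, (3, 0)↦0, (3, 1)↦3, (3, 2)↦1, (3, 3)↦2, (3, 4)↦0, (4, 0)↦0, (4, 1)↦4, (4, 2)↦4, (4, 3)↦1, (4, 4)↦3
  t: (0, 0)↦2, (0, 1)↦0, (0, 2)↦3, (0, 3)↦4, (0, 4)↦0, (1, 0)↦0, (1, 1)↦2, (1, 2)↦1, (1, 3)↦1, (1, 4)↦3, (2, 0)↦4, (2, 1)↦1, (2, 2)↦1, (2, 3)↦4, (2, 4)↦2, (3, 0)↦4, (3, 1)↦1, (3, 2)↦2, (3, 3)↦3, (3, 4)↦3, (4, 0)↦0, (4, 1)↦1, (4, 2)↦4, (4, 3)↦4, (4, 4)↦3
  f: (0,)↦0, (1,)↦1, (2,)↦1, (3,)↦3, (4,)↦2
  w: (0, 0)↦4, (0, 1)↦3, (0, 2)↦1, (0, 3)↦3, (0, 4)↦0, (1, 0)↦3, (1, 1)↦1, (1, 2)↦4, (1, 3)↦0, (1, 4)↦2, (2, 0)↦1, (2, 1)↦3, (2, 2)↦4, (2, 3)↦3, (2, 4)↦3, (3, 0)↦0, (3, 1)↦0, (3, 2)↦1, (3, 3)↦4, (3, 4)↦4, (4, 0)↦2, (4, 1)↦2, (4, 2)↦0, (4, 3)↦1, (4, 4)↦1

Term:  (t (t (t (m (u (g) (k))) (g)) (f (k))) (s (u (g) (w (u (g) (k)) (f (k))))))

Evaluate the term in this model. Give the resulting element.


value = 0

  g = 0
  k = 2
  (u (g) (k)) = u(0, 2) = 2
  (m (u (g) (k))) = m(2,) = 4
  g = 0
  (t (m (u (g) (k))) (g)) = t(4, 0) = 0
  k = 2
  (f (k)) = f(2,) = 1
  (t (t (m (u (g) (k))) (g)) (f (k))) = t(0, 1) = 0
  g = 0
  g = 0
  k = 2
  (u (g) (k)) = u(0, 2) = 2
  k = 2
  (f (k)) = f(2,) = 1
  (w (u (g) (k)) (f (k))) = w(2, 1) = 3
  (u (g) (w (u (g) (k)) (f (k)))) = u(0, 3) = 3
  (s (u (g) (w (u (g) (k)) (f (k))))) = s(3,) = 1
  (t (t (t (m (u (g) (k))) (g)) (f (k))) (s (u (g) (w (u (g) (k)) (f (k)))))) = t(0, 1) = 0


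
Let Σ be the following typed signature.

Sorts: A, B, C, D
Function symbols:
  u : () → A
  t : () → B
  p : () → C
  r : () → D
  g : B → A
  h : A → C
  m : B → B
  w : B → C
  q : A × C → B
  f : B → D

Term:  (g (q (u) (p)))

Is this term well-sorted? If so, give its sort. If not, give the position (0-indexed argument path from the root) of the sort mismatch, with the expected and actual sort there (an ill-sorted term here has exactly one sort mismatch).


    (u) : A
    (p) : C
  (q (u) (p)) : B
(g (q (u) (p))) : A

well-sorted; sort = A


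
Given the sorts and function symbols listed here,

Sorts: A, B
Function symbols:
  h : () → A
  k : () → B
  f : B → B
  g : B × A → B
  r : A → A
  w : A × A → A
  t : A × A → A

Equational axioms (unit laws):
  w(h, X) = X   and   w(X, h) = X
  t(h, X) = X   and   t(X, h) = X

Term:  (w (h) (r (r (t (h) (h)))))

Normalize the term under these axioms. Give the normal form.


normal form = (r (r (h)))

1. (w (h) (r (r (t (h) (h)))))  →  (r (r (t (h) (h))))
2. (r (r (t (h) (h))))  →  (r (r (h)))


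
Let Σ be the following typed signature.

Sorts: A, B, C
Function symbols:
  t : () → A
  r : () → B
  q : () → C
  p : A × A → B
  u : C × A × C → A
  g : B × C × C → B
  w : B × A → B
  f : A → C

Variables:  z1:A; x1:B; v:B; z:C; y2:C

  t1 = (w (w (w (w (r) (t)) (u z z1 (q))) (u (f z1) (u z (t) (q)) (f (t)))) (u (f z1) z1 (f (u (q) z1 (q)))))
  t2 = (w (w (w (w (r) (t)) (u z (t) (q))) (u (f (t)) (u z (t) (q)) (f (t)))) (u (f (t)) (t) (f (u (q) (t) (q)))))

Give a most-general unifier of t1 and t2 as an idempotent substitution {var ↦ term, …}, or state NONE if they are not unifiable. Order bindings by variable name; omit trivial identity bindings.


{z1 ↦ (t)}


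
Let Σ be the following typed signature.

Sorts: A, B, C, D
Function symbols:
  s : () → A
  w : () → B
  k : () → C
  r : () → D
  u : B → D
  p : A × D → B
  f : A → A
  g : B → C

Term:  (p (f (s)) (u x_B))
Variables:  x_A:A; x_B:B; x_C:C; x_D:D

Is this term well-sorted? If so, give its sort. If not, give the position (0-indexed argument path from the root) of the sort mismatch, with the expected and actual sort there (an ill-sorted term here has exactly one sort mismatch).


well-sorted; sort = B

    (s) : A
  (f (s)) : A
    x_B : B
  (u x_B) : D
(p (f (s)) (u x_B)) : B


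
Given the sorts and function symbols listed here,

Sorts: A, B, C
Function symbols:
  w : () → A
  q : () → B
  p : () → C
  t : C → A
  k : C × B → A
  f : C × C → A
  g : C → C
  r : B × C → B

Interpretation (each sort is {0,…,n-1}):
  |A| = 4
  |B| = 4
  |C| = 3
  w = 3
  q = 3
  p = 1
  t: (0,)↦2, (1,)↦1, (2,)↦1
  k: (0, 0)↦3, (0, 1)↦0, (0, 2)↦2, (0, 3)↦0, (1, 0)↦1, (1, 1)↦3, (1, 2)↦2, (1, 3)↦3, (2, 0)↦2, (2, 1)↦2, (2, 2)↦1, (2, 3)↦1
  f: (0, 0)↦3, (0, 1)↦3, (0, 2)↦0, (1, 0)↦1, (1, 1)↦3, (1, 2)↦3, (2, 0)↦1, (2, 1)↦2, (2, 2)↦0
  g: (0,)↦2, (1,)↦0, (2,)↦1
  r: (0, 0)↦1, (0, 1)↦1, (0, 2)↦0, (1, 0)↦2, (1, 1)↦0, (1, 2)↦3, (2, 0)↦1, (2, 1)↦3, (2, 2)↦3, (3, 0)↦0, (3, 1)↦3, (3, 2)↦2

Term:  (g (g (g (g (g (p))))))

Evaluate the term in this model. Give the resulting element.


value = 2

  p = 1
  (g (p)) = g(1,) = 0
  (g (g (p))) = g(0,) = 2
  (g (g (g (p)))) = g(2,) = 1
  (g (g (g (g (p))))) = g(1,) = 0
  (g (g (g (g (g (p)))))) = g(0,) = 2


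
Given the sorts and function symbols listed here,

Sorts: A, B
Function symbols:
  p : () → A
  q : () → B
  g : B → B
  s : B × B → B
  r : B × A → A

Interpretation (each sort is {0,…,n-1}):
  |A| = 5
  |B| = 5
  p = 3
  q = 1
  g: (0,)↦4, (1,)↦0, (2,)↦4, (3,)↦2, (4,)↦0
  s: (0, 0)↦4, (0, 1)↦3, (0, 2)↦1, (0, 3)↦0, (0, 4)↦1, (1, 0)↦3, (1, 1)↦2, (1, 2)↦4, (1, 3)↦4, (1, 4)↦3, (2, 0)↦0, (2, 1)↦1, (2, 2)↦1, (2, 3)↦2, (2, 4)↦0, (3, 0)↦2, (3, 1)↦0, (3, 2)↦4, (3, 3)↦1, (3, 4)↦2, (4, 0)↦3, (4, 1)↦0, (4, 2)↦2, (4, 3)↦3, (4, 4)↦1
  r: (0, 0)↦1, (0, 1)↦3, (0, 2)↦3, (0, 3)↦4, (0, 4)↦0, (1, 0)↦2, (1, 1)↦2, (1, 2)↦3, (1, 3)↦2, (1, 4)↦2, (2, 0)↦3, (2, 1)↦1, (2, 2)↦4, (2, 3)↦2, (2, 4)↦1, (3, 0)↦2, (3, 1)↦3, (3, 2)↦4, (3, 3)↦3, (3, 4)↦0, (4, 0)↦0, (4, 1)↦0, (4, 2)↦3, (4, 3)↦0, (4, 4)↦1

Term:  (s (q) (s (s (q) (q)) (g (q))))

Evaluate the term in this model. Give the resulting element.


value = 3

  q = 1
  q = 1
  q = 1
  (s (q) (q)) = s(1, 1) = 2
  q = 1
  (g (q)) = g(1,) = 0
  (s (s (q) (q)) (g (q))) = s(2, 0) = 0
  (s (q) (s (s (q) (q)) (g (q)))) = s(1, 0) = 3


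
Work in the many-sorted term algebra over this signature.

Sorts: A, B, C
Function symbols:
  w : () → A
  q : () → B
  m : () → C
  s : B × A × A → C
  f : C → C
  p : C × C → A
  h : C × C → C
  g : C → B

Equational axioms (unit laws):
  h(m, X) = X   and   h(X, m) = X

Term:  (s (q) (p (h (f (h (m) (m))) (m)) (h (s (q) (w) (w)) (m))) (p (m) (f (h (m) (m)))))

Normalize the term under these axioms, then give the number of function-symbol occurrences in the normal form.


size = 13

1. (s (q) (p (h (f (h (m) (m))) (m)) (h (s (q) (w) (w)) (m))) (p (m) (f (h (m) (m)))))  →  (s (q) (p (f (h (m) (m))) (h (s (q) (w) (w)) (m))) (p (m) (f (h (m) (m)))))
2. (s (q) (p (f (h (m) (m))) (h (s (q) (w) (w)) (m))) (p (m) (f (h (m) (m)))))  →  (s (q) (p (f (m)) (h (s (q) (w) (w)) (m))) (p (m) (f (h (m) (m)))))
3. (s (q) (p (f (m)) (h (s (q) (w) (w)) (m))) (p (m) (f (h (m) (m)))))  →  (s (q) (p (f (m)) (s (q) (w) (w))) (p (m) (f (h (m) (m)))))
4. (s (q) (p (f (m)) (s (q) (w) (w))) (p (m) (f (h (m) (m)))))  →  (s (q) (p (f (m)) (s (q) (w) (w))) (p (m) (f (m))))
normal form: (s (q) (p (f (m)) (s (q) (w) (w))) (p (m) (f (m))))


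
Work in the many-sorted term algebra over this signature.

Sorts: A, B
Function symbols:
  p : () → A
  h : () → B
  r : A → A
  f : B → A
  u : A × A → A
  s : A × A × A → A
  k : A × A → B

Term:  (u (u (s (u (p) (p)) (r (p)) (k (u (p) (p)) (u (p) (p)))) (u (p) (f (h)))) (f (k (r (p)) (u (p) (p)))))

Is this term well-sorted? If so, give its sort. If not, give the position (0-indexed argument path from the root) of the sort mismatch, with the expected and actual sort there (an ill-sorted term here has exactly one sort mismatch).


        (p) : A
        (p) : A
      (u (p) (p)) : A
        (p) : A
      (r (p)) : A
          (p) : A
          (p) : A
        (u (p) (p)) : A
          (p) : A
          (p) : A
        (u (p) (p)) : A
      (k (u (p) (p)) (u (p) (p))) : B
    (s (u (p) (p)) (r (p)) (k (u (p) (p)) (u (p) (p)))) : ✗ arg 2 at [0, 0, 2] has sort B, expected A
      (p) : A
        (h) : B
      (f (h)) : A
    (u (p) (f (h))) : A
        (p) : A
      (r (p)) : A
        (p) : A
        (p) : A
      (u (p) (p)) : A
    (k (r (p)) (u (p) (p))) : B
  (f (k (r (p)) (u (p) (p)))) : A

ill-sorted at position [0, 0, 2]: expected A, got B


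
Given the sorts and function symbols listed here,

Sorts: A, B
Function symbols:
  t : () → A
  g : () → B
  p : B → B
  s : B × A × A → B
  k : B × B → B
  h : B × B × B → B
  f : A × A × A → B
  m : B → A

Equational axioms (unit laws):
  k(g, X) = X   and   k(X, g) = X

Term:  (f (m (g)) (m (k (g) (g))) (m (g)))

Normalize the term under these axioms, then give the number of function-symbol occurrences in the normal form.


1. (f (m (g)) (m (k (g) (g))) (m (g)))  →  (f (m (g)) (m (g)) (m (g)))
normal form: (f (m (g)) (m (g)) (m (g)))

size = 7


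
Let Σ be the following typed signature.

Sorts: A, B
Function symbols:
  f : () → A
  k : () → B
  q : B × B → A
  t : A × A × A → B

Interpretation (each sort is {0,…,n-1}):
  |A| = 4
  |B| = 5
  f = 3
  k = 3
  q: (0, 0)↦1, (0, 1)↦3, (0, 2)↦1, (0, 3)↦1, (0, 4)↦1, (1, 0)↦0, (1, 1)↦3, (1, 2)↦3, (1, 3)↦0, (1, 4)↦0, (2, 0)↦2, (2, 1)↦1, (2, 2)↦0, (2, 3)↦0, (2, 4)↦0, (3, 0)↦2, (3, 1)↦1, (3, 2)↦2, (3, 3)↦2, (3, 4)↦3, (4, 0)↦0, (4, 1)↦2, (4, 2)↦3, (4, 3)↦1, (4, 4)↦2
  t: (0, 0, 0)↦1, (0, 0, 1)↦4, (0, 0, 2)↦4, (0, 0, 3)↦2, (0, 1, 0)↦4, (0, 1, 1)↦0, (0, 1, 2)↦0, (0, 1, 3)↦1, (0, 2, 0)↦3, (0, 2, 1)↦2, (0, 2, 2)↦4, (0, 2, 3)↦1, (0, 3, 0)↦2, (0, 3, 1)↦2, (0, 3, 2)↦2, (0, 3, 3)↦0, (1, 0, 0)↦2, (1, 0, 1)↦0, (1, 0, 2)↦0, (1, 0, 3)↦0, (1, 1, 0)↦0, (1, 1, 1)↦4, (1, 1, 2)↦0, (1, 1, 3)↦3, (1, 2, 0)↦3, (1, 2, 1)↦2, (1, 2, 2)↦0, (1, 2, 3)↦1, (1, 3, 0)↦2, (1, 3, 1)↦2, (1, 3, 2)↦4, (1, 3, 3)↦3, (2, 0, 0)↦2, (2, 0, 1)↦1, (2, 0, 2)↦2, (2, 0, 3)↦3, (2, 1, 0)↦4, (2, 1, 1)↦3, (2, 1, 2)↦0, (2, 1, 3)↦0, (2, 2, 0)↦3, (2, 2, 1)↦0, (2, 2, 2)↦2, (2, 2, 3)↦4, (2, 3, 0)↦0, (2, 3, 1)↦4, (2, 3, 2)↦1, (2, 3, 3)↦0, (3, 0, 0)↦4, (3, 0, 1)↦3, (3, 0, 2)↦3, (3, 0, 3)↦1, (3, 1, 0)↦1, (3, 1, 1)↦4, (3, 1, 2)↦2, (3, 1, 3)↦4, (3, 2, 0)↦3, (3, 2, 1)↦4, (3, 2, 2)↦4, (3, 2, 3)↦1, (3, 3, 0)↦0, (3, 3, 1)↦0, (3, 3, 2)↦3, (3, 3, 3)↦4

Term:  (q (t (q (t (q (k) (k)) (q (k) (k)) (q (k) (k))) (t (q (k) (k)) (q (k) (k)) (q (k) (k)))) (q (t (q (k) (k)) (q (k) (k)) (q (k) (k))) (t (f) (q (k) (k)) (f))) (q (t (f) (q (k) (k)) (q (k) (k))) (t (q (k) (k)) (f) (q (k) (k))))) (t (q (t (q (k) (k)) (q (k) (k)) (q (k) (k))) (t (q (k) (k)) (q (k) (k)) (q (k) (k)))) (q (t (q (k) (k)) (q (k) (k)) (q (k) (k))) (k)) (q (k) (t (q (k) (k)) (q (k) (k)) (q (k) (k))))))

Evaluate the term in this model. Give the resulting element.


  k = 3
  k = 3
  (q (k) (k)) = q(3, 3) = 2
  k = 3
  k = 3
  (q (k) (k)) = q(3, 3) = 2
  k = 3
  k = 3
  (q (k) (k)) = q(3, 3) = 2
  (t (q (k) (k)) (q (k) (k)) (q (k) (k))) = t(2, 2, 2) = 2
  k = 3
  k = 3
  (q (k) (k)) = q(3, 3) = 2
  k = 3
  k = 3
  (q (k) (k)) = q(3, 3) = 2
  k = 3
  k = 3
  (q (k) (k)) = q(3, 3) = 2
  (t (q (k) (k)) (q (k) (k)) (q (k) (k))) = t(2, 2, 2) = 2
  (q (t (q (k) (k)) (q (k) (k)) (q (k) (k))) (t (q (k) (k)) (q (k) (k)) (q (k) (k)))) = q(2, 2) = 0
  k = 3
  k = 3
  (q (k) (k)) = q(3, 3) = 2
  k = 3
  k = 3
  (q (k) (k)) = q(3, 3) = 2
  k = 3
  k = 3
  (q (k) (k)) = q(3, 3) = 2
  (t (q (k) (k)) (q (k) (k)) (q (k) (k))) = t(2, 2, 2) = 2
  f = 3
  k = 3
  k = 3
  (q (k) (k)) = q(3, 3) = 2
  f = 3
  (t (f) (q (k) (k)) (f)) = t(3, 2, 3) = 1
  (q (t (q (k) (k)) (q (k) (k)) (q (k) (k))) (t (f) (q (k) (k)) (f))) = q(2, 1) = 1
  f = 3
  k = 3
  k = 3
  (q (k) (k)) = q(3, 3) = 2
  k = 3
  k = 3
  (q (k) (k)) = q(3, 3) = 2
  (t (f) (q (k) (k)) (q (k) (k))) = t(3, 2, 2) = 4
  k = 3
  k = 3
  (q (k) (k)) = q(3, 3) = 2
  f = 3
  k = 3
  k = 3
  (q (k) (k)) = q(3, 3) = 2
  (t (q (k) (k)) (f) (q (k) (k))) = t(2, 3, 2) = 1
  (q (t (f) (q (k) (k)) (q (k) (k))) (t (q (k) (k)) (f) (q (k) (k)))) = q(4, 1) = 2
  (t (q (t (q (k) (k)) (q (k) (k)) (q (k) (k))) (t (q (k) (k)) (q (k) (k)) (q (k) (k)))) (q (t (q (k) (k)) (q (k) (k)) (q (k) (k))) (t (f) (q (k) (k)) (f))) (q (t (f) (q (k) (k)) (q (k) (k))) (t (q (k) (k)) (f) (q (k) (k))))) = t(0, 1, 2) = 0
  k = 3
  k = 3
  (q (k) (k)) = q(3, 3) = 2
  k = 3
  k = 3
  (q (k) (k)) = q(3, 3) = 2
  k = 3
  k = 3
  (q (k) (k)) = q(3, 3) = 2
  (t (q (k) (k)) (q (k) (k)) (q (k) (k))) = t(2, 2, 2) = 2
  k = 3
  k = 3
  (q (k) (k)) = q(3, 3) = 2
  k = 3
  k = 3
  (q (k) (k)) = q(3, 3) = 2
  k = 3
  k = 3
  (q (k) (k)) = q(3, 3) = 2
  (t (q (k) (k)) (q (k) (k)) (q (k) (k))) = t(2, 2, 2) = 2
  (q (t (q (k) (k)) (q (k) (k)) (q (k) (k))) (t (q (k) (k)) (q (k) (k)) (q (k) (k)))) = q(2, 2) = 0
  k = 3
  k = 3
  (q (k) (k)) = q(3, 3) = 2
  k = 3
  k = 3
  (q (k) (k)) = q(3, 3) = 2
  k = 3
  k = 3
  (q (k) (k)) = q(3, 3) = 2
  (t (q (k) (k)) (q (k) (k)) (q (k) (k))) = t(2, 2, 2) = 2
  k = 3
  (q (t (q (k) (k)) (q (k) (k)) (q (k) (k))) (k)) = q(2, 3) = 0
  k = 3
  k = 3
  k = 3
  (q (k) (k)) = q(3, 3) = 2
  k = 3
  k = 3
  (q (k) (k)) = q(3, 3) = 2
  k = 3
  k = 3
  (q (k) (k)) = q(3, 3) = 2
  (t (q (k) (k)) (q (k) (k)) (q (k) (k))) = t(2, 2, 2) = 2
  (q (k) (t (q (k) (k)) (q (k) (k)) (q (k) (k)))) = q(3, 2) = 2
  (t (q (t (q (k) (k)) (q (k) (k)) (q (k) (k))) (t (q (k) (k)) (q (k) (k)) (q (k) (k)))) (q (t (q (k) (k)) (q (k) (k)) (q (k) (k))) (k)) (q (k) (t (q (k) (k)) (q (k) (k)) (q (k) (k))))) = t(0, 0, 2) = 4
  (q (t (q (t (q (k) (k)) (q (k) (k)) (q (k) (k))) (t (q (k) (k)) (q (k) (k)) (q (k) (k)))) (q (t (q (k) (k)) (q (k) (k)) (q (k) (k))) (t (f) (q (k) (k)) (f))) (q (t (f) (q (k) (k)) (q (k) (k))) (t (q (k) (k)) (f) (q (k) (k))))) (t (q (t (q (k) (k)) (q (k) (k)) (q (k) (k))) (t (q (k) (k)) (q (k) (k)) (q (k) (k)))) (q (t (q (k) (k)) (q (k) (k)) (q (k) (k))) (k)) (q (k) (t (q (k) (k)) (q (k) (k)) (q (k) (k)))))) = q(0, 4) = 1

value = 1


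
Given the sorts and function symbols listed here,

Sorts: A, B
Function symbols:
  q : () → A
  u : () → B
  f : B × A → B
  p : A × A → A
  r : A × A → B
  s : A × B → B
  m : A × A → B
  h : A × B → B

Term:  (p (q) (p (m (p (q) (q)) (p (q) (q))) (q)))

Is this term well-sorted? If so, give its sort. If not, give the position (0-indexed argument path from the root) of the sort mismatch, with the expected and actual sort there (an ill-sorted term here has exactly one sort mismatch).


ill-sorted at position [1, 0]: expected A, got B

  (q) : A
        (q) : A
        (q) : A
      (p (q) (q)) : A
        (q) : A
        (q) : A
      (p (q) (q)) : A
    (m (p (q) (q)) (p (q) (q))) : B
    (q) : A
  (p (m (p (q) (q)) (p (q) (q))) (q)) : ✗ arg 0 at [1, 0] has sort B, expected A


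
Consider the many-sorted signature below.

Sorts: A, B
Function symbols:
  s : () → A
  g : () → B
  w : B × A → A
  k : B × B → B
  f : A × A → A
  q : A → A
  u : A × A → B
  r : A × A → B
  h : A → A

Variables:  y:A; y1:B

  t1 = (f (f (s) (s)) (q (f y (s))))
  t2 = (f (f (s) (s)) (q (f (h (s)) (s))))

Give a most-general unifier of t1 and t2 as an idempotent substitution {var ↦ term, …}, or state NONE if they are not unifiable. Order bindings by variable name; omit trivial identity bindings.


{y ↦ (h (s))}


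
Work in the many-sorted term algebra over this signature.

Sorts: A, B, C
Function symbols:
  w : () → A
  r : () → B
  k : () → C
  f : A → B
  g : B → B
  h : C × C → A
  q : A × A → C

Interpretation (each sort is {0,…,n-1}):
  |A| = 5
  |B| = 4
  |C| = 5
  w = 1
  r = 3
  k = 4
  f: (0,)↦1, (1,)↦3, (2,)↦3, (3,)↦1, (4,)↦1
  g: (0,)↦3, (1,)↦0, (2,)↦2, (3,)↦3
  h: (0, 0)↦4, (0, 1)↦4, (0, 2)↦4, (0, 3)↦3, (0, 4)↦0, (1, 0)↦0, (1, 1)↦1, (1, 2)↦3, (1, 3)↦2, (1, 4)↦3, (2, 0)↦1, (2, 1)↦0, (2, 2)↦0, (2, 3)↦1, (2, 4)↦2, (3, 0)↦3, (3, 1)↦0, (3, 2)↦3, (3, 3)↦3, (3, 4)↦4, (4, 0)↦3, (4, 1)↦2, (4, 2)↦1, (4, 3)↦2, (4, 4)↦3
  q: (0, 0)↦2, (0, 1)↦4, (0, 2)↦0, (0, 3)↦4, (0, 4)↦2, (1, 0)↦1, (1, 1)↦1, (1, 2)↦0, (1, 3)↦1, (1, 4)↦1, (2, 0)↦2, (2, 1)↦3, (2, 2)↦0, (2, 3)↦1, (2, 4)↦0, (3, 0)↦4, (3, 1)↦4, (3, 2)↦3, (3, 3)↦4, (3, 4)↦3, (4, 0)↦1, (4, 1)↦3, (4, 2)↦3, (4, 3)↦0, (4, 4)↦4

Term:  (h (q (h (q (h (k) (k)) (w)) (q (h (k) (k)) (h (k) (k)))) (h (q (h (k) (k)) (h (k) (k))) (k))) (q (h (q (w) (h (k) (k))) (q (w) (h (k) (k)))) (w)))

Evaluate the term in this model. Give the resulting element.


  k = 4
  k = 4
  (h (k) (k)) = h(4, 4) = 3
  w = 1
  (q (h (k) (k)) (w)) = q(3, 1) = 4
  k = 4
  k = 4
  (h (k) (k)) = h(4, 4) = 3
  k = 4
  k = 4
  (h (k) (k)) = h(4, 4) = 3
  (q (h (k) (k)) (h (k) (k))) = q(3, 3) = 4
  (h (q (h (k) (k)) (w)) (q (h (k) (k)) (h (k) (k)))) = h(4, 4) = 3
  k = 4
  k = 4
  (h (k) (k)) = h(4, 4) = 3
  k = 4
  k = 4
  (h (k) (k)) = h(4, 4) = 3
  (q (h (k) (k)) (h (k) (k))) = q(3, 3) = 4
  k = 4
  (h (q (h (k) (k)) (h (k) (k))) (k)) = h(4, 4) = 3
  (q (h (q (h (k) (k)) (w)) (q (h (k) (k)) (h (k) (k)))) (h (q (h (k) (k)) (h (k) (k))) (k))) = q(3, 3) = 4
  w = 1
  k = 4
  k = 4
  (h (k) (k)) = h(4, 4) = 3
  (q (w) (h (k) (k))) = q(1, 3) = 1
  w = 1
  k = 4
  k = 4
  (h (k) (k)) = h(4, 4) = 3
  (q (w) (h (k) (k))) = q(1, 3) = 1
  (h (q (w) (h (k) (k))) (q (w) (h (k) (k)))) = h(1, 1) = 1
  w = 1
  (q (h (q (w) (h (k) (k))) (q (w) (h (k) (k)))) (w)) = q(1, 1) = 1
  (h (q (h (q (h (k) (k)) (w)) (q (h (k) (k)) (h (k) (k)))) (h (q (h (k) (k)) (h (k) (k))) (k))) (q (h (q (w) (h (k) (k))) (q (w) (h (k) (k)))) (w))) = h(4, 1) = 2

value = 2


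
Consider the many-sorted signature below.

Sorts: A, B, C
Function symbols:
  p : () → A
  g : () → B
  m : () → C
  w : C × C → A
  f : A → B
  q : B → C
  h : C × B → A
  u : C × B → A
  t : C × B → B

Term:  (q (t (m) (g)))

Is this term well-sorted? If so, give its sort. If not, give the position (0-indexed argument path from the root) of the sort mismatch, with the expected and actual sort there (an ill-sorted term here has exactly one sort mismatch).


    (m) : C
    (g) : B
  (t (m) (g)) : B
(q (t (m) (g))) : C

well-sorted; sort = C


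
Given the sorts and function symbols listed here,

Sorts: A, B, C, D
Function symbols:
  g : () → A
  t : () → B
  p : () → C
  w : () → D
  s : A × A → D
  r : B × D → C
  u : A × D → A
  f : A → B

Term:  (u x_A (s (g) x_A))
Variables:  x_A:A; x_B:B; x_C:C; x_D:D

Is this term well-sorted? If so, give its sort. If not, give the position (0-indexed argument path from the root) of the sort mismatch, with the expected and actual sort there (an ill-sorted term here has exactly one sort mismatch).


  x_A : A
    (g) : A
    x_A : A
  (s (g) x_A) : D
(u x_A (s (g) x_A)) : A

well-sorted; sort = A


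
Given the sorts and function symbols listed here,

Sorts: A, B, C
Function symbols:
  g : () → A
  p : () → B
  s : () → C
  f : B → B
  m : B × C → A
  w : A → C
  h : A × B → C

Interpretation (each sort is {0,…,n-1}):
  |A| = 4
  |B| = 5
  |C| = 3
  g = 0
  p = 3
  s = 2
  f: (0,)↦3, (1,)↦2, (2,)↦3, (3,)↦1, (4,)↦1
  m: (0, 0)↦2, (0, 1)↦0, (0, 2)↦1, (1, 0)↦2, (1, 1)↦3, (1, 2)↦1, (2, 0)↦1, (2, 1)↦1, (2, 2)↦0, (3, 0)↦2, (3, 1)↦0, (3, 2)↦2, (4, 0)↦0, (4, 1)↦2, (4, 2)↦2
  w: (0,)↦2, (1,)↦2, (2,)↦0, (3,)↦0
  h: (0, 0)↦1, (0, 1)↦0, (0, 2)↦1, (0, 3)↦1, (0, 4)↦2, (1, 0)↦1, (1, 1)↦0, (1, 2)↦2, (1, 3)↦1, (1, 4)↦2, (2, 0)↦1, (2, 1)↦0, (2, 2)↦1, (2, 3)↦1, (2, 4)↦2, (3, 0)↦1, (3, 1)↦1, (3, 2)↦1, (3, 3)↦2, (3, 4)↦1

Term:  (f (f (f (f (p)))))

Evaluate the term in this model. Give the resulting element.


  p = 3
  (f (p)) = f(3,) = 1
  (f (f (p))) = f(1,) = 2
  (f (f (f (p)))) = f(2,) = 3
  (f (f (f (f (p))))) = f(3,) = 1

value = 1


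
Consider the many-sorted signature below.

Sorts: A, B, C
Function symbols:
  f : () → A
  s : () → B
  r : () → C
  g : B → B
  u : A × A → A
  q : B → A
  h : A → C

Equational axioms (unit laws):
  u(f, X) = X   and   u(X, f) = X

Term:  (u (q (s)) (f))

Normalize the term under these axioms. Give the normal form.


1. (u (q (s)) (f))  →  (q (s))

normal form = (q (s))


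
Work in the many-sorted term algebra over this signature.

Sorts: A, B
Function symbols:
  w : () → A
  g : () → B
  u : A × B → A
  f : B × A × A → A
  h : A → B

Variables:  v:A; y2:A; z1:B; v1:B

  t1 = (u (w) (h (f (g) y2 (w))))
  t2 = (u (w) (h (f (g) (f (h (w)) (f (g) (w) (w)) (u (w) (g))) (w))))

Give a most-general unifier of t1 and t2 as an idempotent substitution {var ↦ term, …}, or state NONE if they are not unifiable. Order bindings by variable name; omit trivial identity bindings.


{y2 ↦ (f (h (w)) (f (g) (w) (w)) (u (w) (g)))}


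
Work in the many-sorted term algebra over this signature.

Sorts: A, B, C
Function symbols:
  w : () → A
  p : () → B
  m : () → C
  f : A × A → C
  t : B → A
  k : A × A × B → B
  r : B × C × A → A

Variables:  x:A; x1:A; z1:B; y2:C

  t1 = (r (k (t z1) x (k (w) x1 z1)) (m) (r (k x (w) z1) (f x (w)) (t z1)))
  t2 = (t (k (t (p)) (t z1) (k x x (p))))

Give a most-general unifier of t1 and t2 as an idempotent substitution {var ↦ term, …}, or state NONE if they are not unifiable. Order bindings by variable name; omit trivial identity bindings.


NONE (not unifiable)

head clash or occurs-check failure — not unifiable


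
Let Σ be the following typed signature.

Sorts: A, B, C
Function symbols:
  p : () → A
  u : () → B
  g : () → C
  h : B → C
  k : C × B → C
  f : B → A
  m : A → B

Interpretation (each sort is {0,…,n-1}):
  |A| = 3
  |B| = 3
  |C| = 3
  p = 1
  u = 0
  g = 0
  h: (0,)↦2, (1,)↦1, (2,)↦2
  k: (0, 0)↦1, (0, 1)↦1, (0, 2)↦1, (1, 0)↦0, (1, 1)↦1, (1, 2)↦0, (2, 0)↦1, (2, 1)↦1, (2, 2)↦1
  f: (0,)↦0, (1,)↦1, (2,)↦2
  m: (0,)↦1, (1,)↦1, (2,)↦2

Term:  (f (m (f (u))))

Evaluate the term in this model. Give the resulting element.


  u = 0
  (f (u)) = f(0,) = 0
  (m (f (u))) = m(0,) = 1
  (f (m (f (u)))) = f(1,) = 1

value = 1


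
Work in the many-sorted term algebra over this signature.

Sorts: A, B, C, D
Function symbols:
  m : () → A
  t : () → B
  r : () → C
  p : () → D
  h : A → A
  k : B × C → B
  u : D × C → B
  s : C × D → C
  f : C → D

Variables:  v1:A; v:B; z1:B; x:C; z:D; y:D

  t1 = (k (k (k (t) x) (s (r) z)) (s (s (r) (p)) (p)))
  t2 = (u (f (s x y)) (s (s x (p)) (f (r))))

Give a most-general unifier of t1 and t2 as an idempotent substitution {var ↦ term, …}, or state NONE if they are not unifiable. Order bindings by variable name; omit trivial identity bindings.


head clash or occurs-check failure — not unifiable

NONE (not unifiable)


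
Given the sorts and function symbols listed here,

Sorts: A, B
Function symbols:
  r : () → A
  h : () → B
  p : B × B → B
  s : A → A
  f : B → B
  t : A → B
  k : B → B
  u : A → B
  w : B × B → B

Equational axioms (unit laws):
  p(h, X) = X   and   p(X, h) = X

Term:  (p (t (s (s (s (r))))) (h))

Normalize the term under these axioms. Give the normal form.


normal form = (t (s (s (s (r)))))

1. (p (t (s (s (s (r))))) (h))  →  (t (s (s (s (r)))))
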